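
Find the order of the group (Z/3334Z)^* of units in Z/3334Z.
|(Z/3334Z)^*| = 1666

(Z/3334Z)^* consists of the classes a with gcd(a, 3334) = 1, so its order is φ(3334). φ is multiplicative, with φ(p^e) = p^e − p^(e−1). Factorise 3334 = 2 · 1667. Then
  φ(3334) = (2 − 1) · (1667 − 1) = 1 · 1666 = 1666.
Thus |(Z/3334Z)^*| = 1666.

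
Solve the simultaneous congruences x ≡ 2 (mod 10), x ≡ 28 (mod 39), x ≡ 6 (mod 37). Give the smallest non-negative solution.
The moduli 10, 39, 37 are pairwise coprime, so by the CRT there is a unique solution mod 10·39·37 = 14430.
Solve by successive substitution. Start with x ≡ 2 (mod 10).
  Combine with x ≡ 28 (mod 39): write x = 2 + 10·t and require 2 + 10·t ≡ 28 (mod 39), i.e. 10·t ≡ 28 − 2 ≡ 26 (mod 39). Since 10^(−1) ≡ 4 (mod 39), t ≡ 4·26 ≡ 26 (mod 39). So x ≡ 2 + 10·26 = 262 (mod 390).
  Combine with x ≡ 6 (mod 37): write x = 262 + 390·t and require 262 + 390·t ≡ 6 (mod 37), i.e. 390·t ≡ 6 − 262 ≡ 3 (mod 37). Since 390^(−1) ≡ 13 (mod 37) (390 ≡ 20 (mod 37)), t ≡ 13·3 ≡ 2 (mod 37). So x ≡ 262 + 390·2 = 1042 (mod 14430).
Unique solution in [0, 14430): x = 1042.

Final answer: x ≡ 1042 (mod 14430); the representative in [0, 14430) is 1042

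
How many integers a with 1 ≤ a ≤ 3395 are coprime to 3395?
The number of a ∈ {1, ..., 3395} with gcd(a, 3395) = 1 is by definition Euler's totient φ(3395). φ is multiplicative, with φ(p^e) = p^e − p^(e−1). Factorise 3395 = 5 · 7 · 97. Then
  φ(3395) = (5 − 1) · (7 − 1) · (97 − 1) = 4 · 6 · 96 = 2304.
So there are 2304 such integers.

Final answer: 2304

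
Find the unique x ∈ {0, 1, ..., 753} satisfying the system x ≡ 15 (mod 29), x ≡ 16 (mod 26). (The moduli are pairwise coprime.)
x ≡ 276 (mod 754); the representative in [0, 754) is 276

The moduli 29, 26 are pairwise coprime, so by the CRT there is a unique solution mod 29·26 = 754.
Solve by successive substitution. Start with x ≡ 15 (mod 29).
  Combine with x ≡ 16 (mod 26): write x = 15 + 29·t and require 15 + 29·t ≡ 16 (mod 26), i.e. 29·t ≡ 16 − 15 ≡ 1 (mod 26). Since 29^(−1) ≡ 9 (mod 26) (29 ≡ 3 (mod 26)), t ≡ 9·1 ≡ 9 (mod 26). So x ≡ 15 + 29·9 = 276 (mod 754).
Unique solution in [0, 754): x = 276.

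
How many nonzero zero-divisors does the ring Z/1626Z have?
Z/1626Z has 1085 nonzero zero-divisors

In Z/1626Z each nonzero element is either a unit (gcd with 1626 is 1) or a zero-divisor (gcd > 1). The number of units is φ(1626): factorise 1626 = 2 · 3 · 271, so φ(1626) = (2 − 1) · (3 − 1) · (271 − 1) = 1 · 2 · 270 = 540. The nonzero elements number 1626 − 1 = 1625. Hence the nonzero zero-divisors number 1625 − 540 = 1085.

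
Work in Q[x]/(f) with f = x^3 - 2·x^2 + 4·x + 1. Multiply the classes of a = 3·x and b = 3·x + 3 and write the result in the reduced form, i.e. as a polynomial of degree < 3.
First multiply in Q[x] without reducing: a · b = 9·x^2 + 9·x. This already has degree < 3, so no reduction is needed. Hence a · b ≡ 9·x^2 + 9·x in Q[x]/(f).

Final answer: a · b ≡ 9·x^2 + 9·x (mod f(x))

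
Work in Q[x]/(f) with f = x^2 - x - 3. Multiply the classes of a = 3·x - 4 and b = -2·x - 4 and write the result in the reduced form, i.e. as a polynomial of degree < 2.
a · b ≡ -10·x - 2 (mod f(x))

First multiply in Q[x] without reducing: a · b = -6·x^2 - 4·x + 16. Now divide by f(x) = x^2 - x - 3, eliminating the leading term at each step:
  leading term -6·x^2: subtract (-6)·f(x) = -6·x^2 + 6·x + 18, leaving -10·x - 2
The degree is now < 2, so this is the remainder. Hence a · b ≡ -10·x - 2 in Q[x]/(f).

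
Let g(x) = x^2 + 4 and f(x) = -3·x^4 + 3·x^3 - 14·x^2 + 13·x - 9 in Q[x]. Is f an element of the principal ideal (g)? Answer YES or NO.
NO

In Q[x] the ideal (g) consists of all multiples of g, so f ∈ (g) iff g | f, i.e. iff the remainder of f on division by g is 0. Divide f by g (g is monic, so eliminate the leading term of the running remainder at each step):
  leading term -3·x^4: subtract (-3·x^2)·g(x) = -3·x^4 - 12·x^2, leaving 3·x^3 - 2·x^2 + 13·x - 9
  leading term 3·x^3: subtract (3·x)·g(x) = 3·x^3 + 12·x, leaving -2·x^2 + x - 9
  leading term -2·x^2: subtract (-2)·g(x) = -2·x^2 - 8, leaving x - 1
The remainder r(x) = x - 1 ≠ 0 (and deg r < deg g), so g ∤ f, i.e. f ∉ (g).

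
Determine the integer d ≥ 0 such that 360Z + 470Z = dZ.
(360, 470) = (10); d = 10

In the PID Z, (a, b) is generated by gcd(a, b). Compute gcd(470, 360) with the extended Euclidean algorithm, tracking rows (r, s, t) with s·470 + t·360 = r:
  row A: (470, 1, 0)   [1·470 + 0·360 = 470]
  row B: (360, 0, 1)   [0·470 + 1·360 = 360]
  470 = 1·360 + 110   → row C = row A − 1·row B = (110, 1, −1)   [check: 1·470 − 1·360 = 110]
  360 = 3·110 + 30   → row D = row B − 3·row C = (30, −3, 4)   [check: −3·470 + 4·360 = 30]
  110 = 3·30 + 20   → row E = row C − 3·row D = (20, 10, −13)   [check: 10·470 − 13·360 = 20]
  30 = 1·20 + 10   → row F = row D − 1·row E = (10, −13, 17)   [check: −13·470 + 17·360 = 10]
  20 = 2·10 + 0   → remainder 0, stop. gcd = 10 (last nonzero row F).
So gcd(360, 470) = 10, with Bézout identity −13·470 + 17·360 = 10. Containment (⊇): the Bézout identity exhibits 10 as an element of (360, 470), giving (10) ⊆ (360, 470). Containment (⊆): since 10 | 360 and 10 | 470 (360 = 10·36, 470 = 10·47), every Z-linear combination of 360 and 470 is divisible by 10, so (360, 470) ⊆ (10). Therefore (360, 470) = (10), d = 10.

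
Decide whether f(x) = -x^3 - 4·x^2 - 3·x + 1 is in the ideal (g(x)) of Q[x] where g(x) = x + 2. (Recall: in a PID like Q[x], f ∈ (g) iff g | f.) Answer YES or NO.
In Q[x] the ideal (g) consists of all multiples of g, so f ∈ (g) iff g | f, i.e. iff the remainder of f on division by g is 0. Divide f by g (g is monic, so eliminate the leading term of the running remainder at each step):
  leading term -x^3: subtract (-x^2)·g(x) = -x^3 - 2·x^2, leaving -2·x^2 - 3·x + 1
  leading term -2·x^2: subtract (-2·x)·g(x) = -2·x^2 - 4·x, leaving x + 1
  leading term x: subtract (1)·g(x) = x + 2, leaving -1
The remainder r(x) = -1 ≠ 0 (and deg r < deg g), so g ∤ f, i.e. f ∉ (g).

Final answer: NO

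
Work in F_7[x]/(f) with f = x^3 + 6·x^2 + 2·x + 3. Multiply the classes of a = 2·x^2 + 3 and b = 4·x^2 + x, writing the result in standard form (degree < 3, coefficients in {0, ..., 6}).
Multiply as integer polynomials: a · b = 8·x^4 + 2·x^3 + 12·x^2 + 3·x. Reducing coefficients mod 7: a · b ≡ x^4 + 2·x^3 + 5·x^2 + 3·x. Now divide by f(x) = x^3 + 6·x^2 + 2·x + 3 in F_7[x], eliminating the leading term at each step:
  leading term x^4: subtract (x)·f(x) = x^4 + 6·x^3 + 2·x^2 + 3·x, leaving 3·x^3 + 3·x^2 (coefficients mod 7)
  leading term 3·x^3: subtract (3)·f(x) = 3·x^3 + 4·x^2 + 6·x + 2, leaving 6·x^2 + x + 5 (coefficients mod 7)
The degree is now < 3, so this is the remainder. Hence a · b ≡ 6·x^2 + x + 5 in F_7[x]/(f).

Final answer: a · b ≡ 6·x^2 + x + 5 (mod f(x))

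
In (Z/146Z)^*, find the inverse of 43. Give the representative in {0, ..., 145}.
Apply the extended Euclidean algorithm to (146, 43), tracking rows (r, s, t) with s·146 + t·43 = r. Each division r_prev = q·r_cur + r_new produces the new row as (previous row) − q·(current row):
  row A: (146, 1, 0)   [1·146 + 0·43 = 146]
  row B: (43, 0, 1)   [0·146 + 1·43 = 43]
  146 = 3·43 + 17   → row C = row A − 3·row B = (17, 1, −3)   [check: 1·146 − 3·43 = 17]
  43 = 2·17 + 9   → row D = row B − 2·row C = (9, −2, 7)   [check: −2·146 + 7·43 = 9]
  17 = 1·9 + 8   → row E = row C − 1·row D = (8, 3, −10)   [check: 3·146 − 10·43 = 8]
  9 = 1·8 + 1   → row F = row D − 1·row E = (1, −5, 17)   [check: −5·146 + 17·43 = 1]
  8 = 8·1 + 0   → remainder 0, stop. gcd = 1 (last nonzero row F).
The gcd is 1, so 43 is invertible mod 146. The last nonzero row gives −5·146 + 17·43 = 1, so t = 17. So 43^(−1) ≡ 17 (mod 146). Verify: 43 · 17 = 731 ≡ 1 (mod 146). ✓

Final answer: 43^(−1) ≡ 17 (mod 146)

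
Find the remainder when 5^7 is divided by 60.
Use repeated squaring. Binary(7) = 111. Walk through the bits of the exponent 7 left-to-right: at each bit after the leading one, square the running value, then multiply by 5 if the bit is 1 (always reducing mod 60):
  bit 1 = 1 (leading): start with 5.
  bit 2 = 1: square 5^2 = 25; bit is 1, so multiply 25·5 = 125 ≡ 5 (mod 60).
  bit 3 = 1: square 5^2 = 25; bit is 1, so multiply 25·5 = 125 ≡ 5 (mod 60).
Final value: 5^7 ≡ 5 (mod 60).

Final answer: 5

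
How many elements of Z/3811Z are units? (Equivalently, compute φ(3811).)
An element a ∈ Z/3811Z is a unit iff gcd(a, 3811) = 1, so the number of units is φ(3811). φ is multiplicative, with φ(p^e) = p^e − p^(e−1). Factorise 3811 = 37 · 103. Then
  φ(3811) = (37 − 1) · (103 − 1) = 36 · 102 = 3672.

Final answer: Z/3811Z has φ(3811) = 3672 units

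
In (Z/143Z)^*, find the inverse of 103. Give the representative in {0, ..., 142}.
103^(−1) ≡ 25 (mod 143)

Apply the extended Euclidean algorithm to (143, 103), tracking rows (r, s, t) with s·143 + t·103 = r. Each division r_prev = q·r_cur + r_new produces the new row as (previous row) − q·(current row):
  row A: (143, 1, 0)   [1·143 + 0·103 = 143]
  row B: (103, 0, 1)   [0·143 + 1·103 = 103]
  143 = 1·103 + 40   → row C = row A − 1·row B = (40, 1, −1)   [check: 1·143 − 1·103 = 40]
  103 = 2·40 + 23   → row D = row B − 2·row C = (23, −2, 3)   [check: −2·143 + 3·103 = 23]
  40 = 1·23 + 17   → row E = row C − 1·row D = (17, 3, −4)   [check: 3·143 − 4·103 = 17]
  23 = 1·17 + 6   → row F = row D − 1·row E = (6, −5, 7)   [check: −5·143 + 7·103 = 6]
  17 = 2·6 + 5   → row G = row E − 2·row F = (5, 13, −18)   [check: 13·143 − 18·103 = 5]
  6 = 1·5 + 1   → row H = row F − 1·row G = (1, −18, 25)   [check: −18·143 + 25·103 = 1]
  5 = 5·1 + 0   → remainder 0, stop. gcd = 1 (last nonzero row H).
The gcd is 1, so 103 is invertible mod 143. The last nonzero row gives −18·143 + 25·103 = 1, so t = 25. So 103^(−1) ≡ 25 (mod 143). Verify: 103 · 25 = 2575 ≡ 1 (mod 143). ✓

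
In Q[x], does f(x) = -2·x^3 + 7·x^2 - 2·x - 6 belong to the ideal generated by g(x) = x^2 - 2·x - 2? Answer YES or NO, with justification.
YES

In Q[x] the ideal (g) consists of all multiples of g, so f ∈ (g) iff g | f, i.e. iff the remainder of f on division by g is 0. Divide f by g (g is monic, so eliminate the leading term of the running remainder at each step):
  leading term -2·x^3: subtract (-2·x)·g(x) = -2·x^3 + 4·x^2 + 4·x, leaving 3·x^2 - 6·x - 6
  leading term 3·x^2: subtract (3)·g(x) = 3·x^2 - 6·x - 6, leaving 0
The remainder is 0, so f(x) = g(x) · h(x) with h(x) = 3 - 2·x. Hence g | f, i.e. f ∈ (g).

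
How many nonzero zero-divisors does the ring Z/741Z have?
In Z/741Z each nonzero element is either a unit (gcd with 741 is 1) or a zero-divisor (gcd > 1). The number of units is φ(741): factorise 741 = 3 · 13 · 19, so φ(741) = (3 − 1) · (13 − 1) · (19 − 1) = 2 · 12 · 18 = 432. The nonzero elements number 741 − 1 = 740. Hence the nonzero zero-divisors number 740 − 432 = 308.

Final answer: Z/741Z has 308 nonzero zero-divisors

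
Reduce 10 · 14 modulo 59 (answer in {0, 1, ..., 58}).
Both factors are already reduced mod 59. 10 · 14 = 140. Dividing by 59: 140 = 2·59 + 22. So (10 · 14) mod 59 = 22.

Final answer: 22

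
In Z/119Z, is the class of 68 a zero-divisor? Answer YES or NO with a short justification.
gcd(68, 119) = 17 > 1, so 68 is not a unit in Z/119Z. In Z/nZ every nonzero non-unit is a zero-divisor: explicitly, take b = 119/gcd = 7 ≠ 0 (mod 119); then 68·7 = 476 = 4·119, i.e. 68·7 ≡ 0 (mod 119). So 68 is a zero-divisor.

Final answer: YES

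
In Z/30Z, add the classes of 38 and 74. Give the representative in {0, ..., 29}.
Reduce the summands first: 38 ≡ 8, 74 ≡ 14 (mod 30), so 38 + 74 ≡ 8 + 14 (mod 30). 8 + 14 = 22; 22 = 0·30 + 22, so (38 + 74) mod 30 = 22.

Final answer: 22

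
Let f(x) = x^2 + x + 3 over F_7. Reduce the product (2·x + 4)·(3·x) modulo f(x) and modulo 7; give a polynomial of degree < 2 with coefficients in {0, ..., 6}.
Multiply as integer polynomials: a · b = 6·x^2 + 12·x. Reducing coefficients mod 7: a · b ≡ 6·x^2 + 5·x. Now divide by f(x) = x^2 + x + 3 in F_7[x], eliminating the leading term at each step:
  leading term 6·x^2: subtract (6)·f(x) = 6·x^2 + 6·x + 4, leaving 6·x + 3 (coefficients mod 7)
The degree is now < 2, so this is the remainder. Hence a · b ≡ 6·x + 3 in F_7[x]/(f).

Final answer: a · b ≡ 6·x + 3 (mod f(x))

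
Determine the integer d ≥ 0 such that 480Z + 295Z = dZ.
(480, 295) = (5); d = 5

In the PID Z, (a, b) is generated by gcd(a, b). Compute gcd(480, 295) with the extended Euclidean algorithm, tracking rows (r, s, t) with s·480 + t·295 = r:
  row A: (480, 1, 0)   [1·480 + 0·295 = 480]
  row B: (295, 0, 1)   [0·480 + 1·295 = 295]
  480 = 1·295 + 185   → row C = row A − 1·row B = (185, 1, −1)   [check: 1·480 − 1·295 = 185]
  295 = 1·185 + 110   → row D = row B − 1·row C = (110, −1, 2)   [check: −1·480 + 2·295 = 110]
  185 = 1·110 + 75   → row E = row C − 1·row D = (75, 2, −3)   [check: 2·480 − 3·295 = 75]
  110 = 1·75 + 35   → row F = row D − 1·row E = (35, −3, 5)   [check: −3·480 + 5·295 = 35]
  75 = 2·35 + 5   → row G = row E − 2·row F = (5, 8, −13)   [check: 8·480 − 13·295 = 5]
  35 = 7·5 + 0   → remainder 0, stop. gcd = 5 (last nonzero row G).
So gcd(480, 295) = 5, with Bézout identity 8·480 − 13·295 = 5. Containment (⊇): the Bézout identity exhibits 5 as an element of (480, 295), giving (5) ⊆ (480, 295). Containment (⊆): since 5 | 480 and 5 | 295 (480 = 5·96, 295 = 5·59), every Z-linear combination of 480 and 295 is divisible by 5, so (480, 295) ⊆ (5). Therefore (480, 295) = (5), d = 5.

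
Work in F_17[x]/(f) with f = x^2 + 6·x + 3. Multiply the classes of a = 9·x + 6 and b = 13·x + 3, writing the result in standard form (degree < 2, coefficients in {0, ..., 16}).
Multiply as integer polynomials: a · b = 117·x^2 + 105·x + 18. Reducing coefficients mod 17: a · b ≡ 15·x^2 + 3·x + 1. Now divide by f(x) = x^2 + 6·x + 3 in F_17[x], eliminating the leading term at each step:
  leading term 15·x^2: subtract (15)·f(x) = 15·x^2 + 5·x + 11, leaving 15·x + 7 (coefficients mod 17)
The degree is now < 2, so this is the remainder. Hence a · b ≡ 15·x + 7 in F_17[x]/(f).

Final answer: a · b ≡ 15·x + 7 (mod f(x))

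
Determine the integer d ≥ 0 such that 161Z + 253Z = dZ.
In the PID Z, (a, b) is generated by gcd(a, b). Compute gcd(253, 161) with the extended Euclidean algorithm, tracking rows (r, s, t) with s·253 + t·161 = r:
  row A: (253, 1, 0)   [1·253 + 0·161 = 253]
  row B: (161, 0, 1)   [0·253 + 1·161 = 161]
  253 = 1·161 + 92   → row C = row A − 1·row B = (92, 1, −1)   [check: 1·253 − 1·161 = 92]
  161 = 1·92 + 69   → row D = row B − 1·row C = (69, −1, 2)   [check: −1·253 + 2·161 = 69]
  92 = 1·69 + 23   → row E = row C − 1·row D = (23, 2, −3)   [check: 2·253 − 3·161 = 23]
  69 = 3·23 + 0   → remainder 0, stop. gcd = 23 (last nonzero row E).
So gcd(161, 253) = 23, with Bézout identity 2·253 − 3·161 = 23. Containment (⊇): the Bézout identity exhibits 23 as an element of (161, 253), giving (23) ⊆ (161, 253). Containment (⊆): since 23 | 161 and 23 | 253 (161 = 23·7, 253 = 23·11), every Z-linear combination of 161 and 253 is divisible by 23, so (161, 253) ⊆ (23). Therefore (161, 253) = (23), d = 23.

Final answer: (161, 253) = (23); d = 23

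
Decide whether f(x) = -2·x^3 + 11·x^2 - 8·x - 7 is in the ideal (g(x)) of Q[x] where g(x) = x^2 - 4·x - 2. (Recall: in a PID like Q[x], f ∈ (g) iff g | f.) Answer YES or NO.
In Q[x] the ideal (g) consists of all multiples of g, so f ∈ (g) iff g | f, i.e. iff the remainder of f on division by g is 0. Divide f by g (g is monic, so eliminate the leading term of the running remainder at each step):
  leading term -2·x^3: subtract (-2·x)·g(x) = -2·x^3 + 8·x^2 + 4·x, leaving 3·x^2 - 12·x - 7
  leading term 3·x^2: subtract (3)·g(x) = 3·x^2 - 12·x - 6, leaving -1
The remainder r(x) = -1 ≠ 0 (and deg r < deg g), so g ∤ f, i.e. f ∉ (g).

Final answer: NO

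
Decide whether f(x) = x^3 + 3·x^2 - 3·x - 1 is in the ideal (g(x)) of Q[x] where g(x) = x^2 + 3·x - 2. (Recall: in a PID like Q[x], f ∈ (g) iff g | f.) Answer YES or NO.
In Q[x] the ideal (g) consists of all multiples of g, so f ∈ (g) iff g | f, i.e. iff the remainder of f on division by g is 0. Divide f by g (g is monic, so eliminate the leading term of the running remainder at each step):
  leading term x^3: subtract (x)·g(x) = x^3 + 3·x^2 - 2·x, leaving -x - 1
The remainder r(x) = -x - 1 ≠ 0 (and deg r < deg g), so g ∤ f, i.e. f ∉ (g).

Final answer: NO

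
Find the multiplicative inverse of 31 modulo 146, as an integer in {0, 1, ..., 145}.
Apply the extended Euclidean algorithm to (146, 31), tracking rows (r, s, t) with s·146 + t·31 = r. Each division r_prev = q·r_cur + r_new produces the new row as (previous row) − q·(current row):
  row A: (146, 1, 0)   [1·146 + 0·31 = 146]
  row B: (31, 0, 1)   [0·146 + 1·31 = 31]
  146 = 4·31 + 22   → row C = row A − 4·row B = (22, 1, −4)   [check: 1·146 − 4·31 = 22]
  31 = 1·22 + 9   → row D = row B − 1·row C = (9, −1, 5)   [check: −1·146 + 5·31 = 9]
  22 = 2·9 + 4   → row E = row C − 2·row D = (4, 3, −14)   [check: 3·146 − 14·31 = 4]
  9 = 2·4 + 1   → row F = row D − 2·row E = (1, −7, 33)   [check: −7·146 + 33·31 = 1]
  4 = 4·1 + 0   → remainder 0, stop. gcd = 1 (last nonzero row F).
The gcd is 1, so 31 is invertible mod 146. The last nonzero row gives −7·146 + 33·31 = 1, so t = 33. So 31^(−1) ≡ 33 (mod 146). Verify: 31 · 33 = 1023 ≡ 1 (mod 146). ✓

Final answer: 31^(−1) ≡ 33 (mod 146)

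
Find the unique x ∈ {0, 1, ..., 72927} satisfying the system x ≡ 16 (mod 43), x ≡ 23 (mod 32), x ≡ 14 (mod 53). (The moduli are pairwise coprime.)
The moduli 43, 32, 53 are pairwise coprime, so by the CRT there is a unique solution mod 43·32·53 = 72928.
Solve by successive substitution. Start with x ≡ 16 (mod 43).
  Combine with x ≡ 23 (mod 32): write x = 16 + 43·t and require 16 + 43·t ≡ 23 (mod 32), i.e. 43·t ≡ 23 − 16 ≡ 7 (mod 32). Since 43^(−1) ≡ 3 (mod 32) (43 ≡ 11 (mod 32)), t ≡ 3·7 ≡ 21 (mod 32). So x ≡ 16 + 43·21 = 919 (mod 1376).
  Combine with x ≡ 14 (mod 53): write x = 919 + 1376·t and require 919 + 1376·t ≡ 14 (mod 53), i.e. 1376·t ≡ 14 − 919 ≡ 49 (mod 53). Since 1376^(−1) ≡ 26 (mod 53) (1376 ≡ 51 (mod 53)), t ≡ 26·49 ≡ 2 (mod 53). So x ≡ 919 + 1376·2 = 3671 (mod 72928).
Unique solution in [0, 72928): x = 3671.

Final answer: x ≡ 3671 (mod 72928); the representative in [0, 72928) is 3671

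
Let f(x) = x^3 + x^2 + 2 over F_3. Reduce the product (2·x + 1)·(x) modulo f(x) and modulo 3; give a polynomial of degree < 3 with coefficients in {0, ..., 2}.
Multiply as integer polynomials: a · b = 2·x^2 + x. Reducing coefficients mod 3: a · b ≡ 2·x^2 + x. This already has degree < 3, so no reduction by f is needed. Hence a · b ≡ 2·x^2 + x in F_3[x]/(f).

Final answer: a · b ≡ 2·x^2 + x (mod f(x))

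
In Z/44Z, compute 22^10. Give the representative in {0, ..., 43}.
Use repeated squaring. Binary(10) = 1010. Walk through the bits of the exponent 10 left-to-right: at each bit after the leading one, square the running value, then multiply by 22 if the bit is 1 (always reducing mod 44):
  bit 1 = 1 (leading): start with 22.
  bit 2 = 0: square 22^2 = 484 ≡ 0 (mod 44).
  bit 3 = 1: square 0^2 = 0; bit is 1, so multiply 0·22 = 0 (mod 44).
  bit 4 = 0: square 0^2 = 0 (mod 44).
Final value: 22^10 ≡ 0 (mod 44).

Final answer: 0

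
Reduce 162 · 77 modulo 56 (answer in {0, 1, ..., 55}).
42

Reduce the factors first: 162 ≡ 50, 77 ≡ 21 (mod 56), so 162 · 77 ≡ 50 · 21 (mod 56). 50 · 21 = 1050. Dividing by 56: 1050 = 18·56 + 42. So (162 · 77) mod 56 = 42.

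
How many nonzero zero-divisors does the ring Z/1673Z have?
In Z/1673Z each nonzero element is either a unit (gcd with 1673 is 1) or a zero-divisor (gcd > 1). The number of units is φ(1673): factorise 1673 = 7 · 239, so φ(1673) = (7 − 1) · (239 − 1) = 6 · 238 = 1428. The nonzero elements number 1673 − 1 = 1672. Hence the nonzero zero-divisors number 1672 − 1428 = 244.

Final answer: Z/1673Z has 244 nonzero zero-divisors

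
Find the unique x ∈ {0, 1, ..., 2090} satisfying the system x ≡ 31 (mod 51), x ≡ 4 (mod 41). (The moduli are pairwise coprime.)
The moduli 51, 41 are pairwise coprime, so by the CRT there is a unique solution mod 51·41 = 2091.
Solve by successive substitution. Start with x ≡ 31 (mod 51).
  Combine with x ≡ 4 (mod 41): write x = 31 + 51·t and require 31 + 51·t ≡ 4 (mod 41), i.e. 51·t ≡ 4 − 31 ≡ 14 (mod 41). Since 51^(−1) ≡ 37 (mod 41) (51 ≡ 10 (mod 41)), t ≡ 37·14 ≡ 26 (mod 41). So x ≡ 31 + 51·26 = 1357 (mod 2091).
Unique solution in [0, 2091): x = 1357.

Final answer: x ≡ 1357 (mod 2091); the representative in [0, 2091) is 1357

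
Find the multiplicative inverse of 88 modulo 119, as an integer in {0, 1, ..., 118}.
Apply the extended Euclidean algorithm to (119, 88), tracking rows (r, s, t) with s·119 + t·88 = r. Each division r_prev = q·r_cur + r_new produces the new row as (previous row) − q·(current row):
  row A: (119, 1, 0)   [1·119 + 0·88 = 119]
  row B: (88, 0, 1)   [0·119 + 1·88 = 88]
  119 = 1·88 + 31   → row C = row A − 1·row B = (31, 1, −1)   [check: 1·119 − 1·88 = 31]
  88 = 2·31 + 26   → row D = row B − 2·row C = (26, −2, 3)   [check: −2·119 + 3·88 = 26]
  31 = 1·26 + 5   → row E = row C − 1·row D = (5, 3, −4)   [check: 3·119 − 4·88 = 5]
  26 = 5·5 + 1   → row F = row D − 5·row E = (1, −17, 23)   [check: −17·119 + 23·88 = 1]
  5 = 5·1 + 0   → remainder 0, stop. gcd = 1 (last nonzero row F).
The gcd is 1, so 88 is invertible mod 119. The last nonzero row gives −17·119 + 23·88 = 1, so t = 23. So 88^(−1) ≡ 23 (mod 119). Verify: 88 · 23 = 2024 ≡ 1 (mod 119). ✓

Final answer: 88^(−1) ≡ 23 (mod 119)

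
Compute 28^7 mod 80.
Use repeated squaring. Binary(7) = 111. Walk through the bits of the exponent 7 left-to-right: at each bit after the leading one, square the running value, then multiply by 28 if the bit is 1 (always reducing mod 80):
  bit 1 = 1 (leading): start with 28.
  bit 2 = 1: square 28^2 = 784 ≡ 64; bit is 1, so multiply 64·28 = 1792 ≡ 32 (mod 80).
  bit 3 = 1: square 32^2 = 1024 ≡ 64; bit is 1, so multiply 64·28 = 1792 ≡ 32 (mod 80).
Final value: 28^7 ≡ 32 (mod 80).

Final answer: 32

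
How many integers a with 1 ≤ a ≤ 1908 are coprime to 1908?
624

The number of a ∈ {1, ..., 1908} with gcd(a, 1908) = 1 is by definition Euler's totient φ(1908). φ is multiplicative, with φ(p^e) = p^e − p^(e−1). Factorise 1908 = 2^2 · 3^2 · 53. Then
  φ(1908) = (2^2 − 2^1) · (3^2 − 3^1) · (53 − 1) = 2 · 6 · 52 = 624.
So there are 624 such integers.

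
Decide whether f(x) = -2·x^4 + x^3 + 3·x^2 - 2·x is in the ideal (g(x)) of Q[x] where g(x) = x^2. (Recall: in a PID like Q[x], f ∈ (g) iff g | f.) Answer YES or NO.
NO

In Q[x] the ideal (g) consists of all multiples of g, so f ∈ (g) iff g | f, i.e. iff the remainder of f on division by g is 0. Divide f by g (g is monic, so eliminate the leading term of the running remainder at each step):
  leading term -2·x^4: subtract (-2·x^2)·g(x) = -2·x^4, leaving x^3 + 3·x^2 - 2·x
  leading term x^3: subtract (x)·g(x) = x^3, leaving 3·x^2 - 2·x
  leading term 3·x^2: subtract (3)·g(x) = 3·x^2, leaving -2·x
The remainder r(x) = -2·x ≠ 0 (and deg r < deg g), so g ∤ f, i.e. f ∉ (g).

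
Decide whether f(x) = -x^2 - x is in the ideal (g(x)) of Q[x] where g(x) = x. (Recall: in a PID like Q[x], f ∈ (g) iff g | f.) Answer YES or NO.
In Q[x] the ideal (g) consists of all multiples of g, so f ∈ (g) iff g | f, i.e. iff the remainder of f on division by g is 0. Divide f by g (g is monic, so eliminate the leading term of the running remainder at each step):
  leading term -x^2: subtract (-x)·g(x) = -x^2, leaving -x
  leading term -x: subtract (-1)·g(x) = -x, leaving 0
The remainder is 0, so f(x) = g(x) · h(x) with h(x) = -x - 1. Hence g | f, i.e. f ∈ (g).

Final answer: YES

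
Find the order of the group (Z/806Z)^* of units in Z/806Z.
(Z/806Z)^* consists of the classes a with gcd(a, 806) = 1, so its order is φ(806). φ is multiplicative, with φ(p^e) = p^e − p^(e−1). Factorise 806 = 2 · 13 · 31. Then
  φ(806) = (2 − 1) · (13 − 1) · (31 − 1) = 1 · 12 · 30 = 360.
Thus |(Z/806Z)^*| = 360.

Final answer: |(Z/806Z)^*| = 360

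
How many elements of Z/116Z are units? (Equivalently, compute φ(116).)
An element a ∈ Z/116Z is a unit iff gcd(a, 116) = 1, so the number of units is φ(116). φ is multiplicative, with φ(p^e) = p^e − p^(e−1). Factorise 116 = 2^2 · 29. Then
  φ(116) = (2^2 − 2^1) · (29 − 1) = 2 · 28 = 56.

Final answer: Z/116Z has φ(116) = 56 units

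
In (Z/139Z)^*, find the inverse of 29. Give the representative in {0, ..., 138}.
29^(−1) ≡ 24 (mod 139)

Apply the extended Euclidean algorithm to (139, 29), tracking rows (r, s, t) with s·139 + t·29 = r. Each division r_prev = q·r_cur + r_new produces the new row as (previous row) − q·(current row):
  row A: (139, 1, 0)   [1·139 + 0·29 = 139]
  row B: (29, 0, 1)   [0·139 + 1·29 = 29]
  139 = 4·29 + 23   → row C = row A − 4·row B = (23, 1, −4)   [check: 1·139 − 4·29 = 23]
  29 = 1·23 + 6   → row D = row B − 1·row C = (6, −1, 5)   [check: −1·139 + 5·29 = 6]
  23 = 3·6 + 5   → row E = row C − 3·row D = (5, 4, −19)   [check: 4·139 − 19·29 = 5]
  6 = 1·5 + 1   → row F = row D − 1·row E = (1, −5, 24)   [check: −5·139 + 24·29 = 1]
  5 = 5·1 + 0   → remainder 0, stop. gcd = 1 (last nonzero row F).
The gcd is 1, so 29 is invertible mod 139. The last nonzero row gives −5·139 + 24·29 = 1, so t = 24. So 29^(−1) ≡ 24 (mod 139). Verify: 29 · 24 = 696 ≡ 1 (mod 139). ✓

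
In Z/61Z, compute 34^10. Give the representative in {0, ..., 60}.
1

Use repeated squaring. Binary(10) = 1010. Walk through the bits of the exponent 10 left-to-right: at each bit after the leading one, square the running value, then multiply by 34 if the bit is 1 (always reducing mod 61):
  bit 1 = 1 (leading): start with 34.
  bit 2 = 0: square 34^2 = 1156 ≡ 58 (mod 61).
  bit 3 = 1: square 58^2 = 3364 ≡ 9; bit is 1, so multiply 9·34 = 306 ≡ 1 (mod 61).
  bit 4 = 0: square 1^2 = 1 (mod 61).
Final value: 34^10 ≡ 1 (mod 61).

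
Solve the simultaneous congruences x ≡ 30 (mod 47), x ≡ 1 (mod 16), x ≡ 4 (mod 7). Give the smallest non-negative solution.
x ≡ 641 (mod 5264); the representative in [0, 5264) is 641

The moduli 47, 16, 7 are pairwise coprime, so by the CRT there is a unique solution mod 47·16·7 = 5264.
Solve by successive substitution. Start with x ≡ 30 (mod 47).
  Combine with x ≡ 1 (mod 16): write x = 30 + 47·t and require 30 + 47·t ≡ 1 (mod 16), i.e. 47·t ≡ 1 − 30 ≡ 3 (mod 16). Since 47^(−1) ≡ 15 (mod 16) (47 ≡ 15 (mod 16)), t ≡ 15·3 ≡ 13 (mod 16). So x ≡ 30 + 47·13 = 641 (mod 752).
  Combine with x ≡ 4 (mod 7): write x = 641 + 752·t and require 641 + 752·t ≡ 4 (mod 7), i.e. 752·t ≡ 4 − 641 ≡ 0 (mod 7). Since 752^(−1) ≡ 5 (mod 7) (752 ≡ 3 (mod 7)), t ≡ 5·0 ≡ 0 (mod 7). So x ≡ 641 + 752·0 = 641 (mod 5264).
Unique solution in [0, 5264): x = 641.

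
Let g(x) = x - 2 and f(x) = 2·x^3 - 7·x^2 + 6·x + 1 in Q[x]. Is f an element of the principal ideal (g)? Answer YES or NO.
In Q[x] the ideal (g) consists of all multiples of g, so f ∈ (g) iff g | f, i.e. iff the remainder of f on division by g is 0. Divide f by g (g is monic, so eliminate the leading term of the running remainder at each step):
  leading term 2·x^3: subtract (2·x^2)·g(x) = 2·x^3 - 4·x^2, leaving -3·x^2 + 6·x + 1
  leading term -3·x^2: subtract (-3·x)·g(x) = -3·x^2 + 6·x, leaving 1
The remainder r(x) = 1 ≠ 0 (and deg r < deg g), so g ∤ f, i.e. f ∉ (g).

Final answer: NO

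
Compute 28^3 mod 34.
Use repeated squaring. Binary(3) = 11. Walk through the bits of the exponent 3 left-to-right: at each bit after the leading one, square the running value, then multiply by 28 if the bit is 1 (always reducing mod 34):
  bit 1 = 1 (leading): start with 28.
  bit 2 = 1: square 28^2 = 784 ≡ 2; bit is 1, so multiply 2·28 = 56 ≡ 22 (mod 34).
Final value: 28^3 ≡ 22 (mod 34).

Final answer: 22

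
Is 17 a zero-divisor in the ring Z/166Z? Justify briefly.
NO

gcd(17, 166) = 1, so 17 is a unit in Z/166Z (it has a multiplicative inverse). A unit cannot be a zero-divisor: if 17·b ≡ 0 then multiplying both sides by 17^(−1) gives b ≡ 0. So 17 is not a zero-divisor.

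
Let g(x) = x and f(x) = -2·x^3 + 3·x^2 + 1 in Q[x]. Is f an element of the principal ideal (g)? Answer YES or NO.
NO

In Q[x] the ideal (g) consists of all multiples of g, so f ∈ (g) iff g | f, i.e. iff the remainder of f on division by g is 0. Divide f by g (g is monic, so eliminate the leading term of the running remainder at each step):
  leading term -2·x^3: subtract (-2·x^2)·g(x) = -2·x^3, leaving 3·x^2 + 1
  leading term 3·x^2: subtract (3·x)·g(x) = 3·x^2, leaving 1
The remainder r(x) = 1 ≠ 0 (and deg r < deg g), so g ∤ f, i.e. f ∉ (g).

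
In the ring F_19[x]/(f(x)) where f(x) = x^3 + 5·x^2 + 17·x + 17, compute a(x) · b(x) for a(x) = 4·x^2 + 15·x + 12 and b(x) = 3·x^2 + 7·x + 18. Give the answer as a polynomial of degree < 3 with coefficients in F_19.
a · b ≡ x^2 + 5·x + 14 (mod f(x))

Multiply as integer polynomials: a · b = 12·x^4 + 73·x^3 + 213·x^2 + 354·x + 216. Reducing coefficients mod 19: a · b ≡ 12·x^4 + 16·x^3 + 4·x^2 + 12·x + 7. Now divide by f(x) = x^3 + 5·x^2 + 17·x + 17 in F_19[x], eliminating the leading term at each step:
  leading term 12·x^4: subtract (12·x)·f(x) = 12·x^4 + 3·x^3 + 14·x^2 + 14·x, leaving 13·x^3 + 9·x^2 + 17·x + 7 (coefficients mod 19)
  leading term 13·x^3: subtract (13)·f(x) = 13·x^3 + 8·x^2 + 12·x + 12, leaving x^2 + 5·x + 14 (coefficients mod 19)
The degree is now < 3, so this is the remainder. Hence a · b ≡ x^2 + 5·x + 14 in F_19[x]/(f).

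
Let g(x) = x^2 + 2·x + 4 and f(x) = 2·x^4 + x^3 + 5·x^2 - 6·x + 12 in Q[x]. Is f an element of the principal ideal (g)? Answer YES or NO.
YES

In Q[x] the ideal (g) consists of all multiples of g, so f ∈ (g) iff g | f, i.e. iff the remainder of f on division by g is 0. Divide f by g (g is monic, so eliminate the leading term of the running remainder at each step):
  leading term 2·x^4: subtract (2·x^2)·g(x) = 2·x^4 + 4·x^3 + 8·x^2, leaving -3·x^3 - 3·x^2 - 6·x + 12
  leading term -3·x^3: subtract (-3·x)·g(x) = -3·x^3 - 6·x^2 - 12·x, leaving 3·x^2 + 6·x + 12
  leading term 3·x^2: subtract (3)·g(x) = 3·x^2 + 6·x + 12, leaving 0
The remainder is 0, so f(x) = g(x) · h(x) with h(x) = 2·x^2 - 3·x + 3. Hence g | f, i.e. f ∈ (g).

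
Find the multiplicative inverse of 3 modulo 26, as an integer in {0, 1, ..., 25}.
Apply the extended Euclidean algorithm to (26, 3), tracking rows (r, s, t) with s·26 + t·3 = r. Each division r_prev = q·r_cur + r_new produces the new row as (previous row) − q·(current row):
  row A: (26, 1, 0)   [1·26 + 0·3 = 26]
  row B: (3, 0, 1)   [0·26 + 1·3 = 3]
  26 = 8·3 + 2   → row C = row A − 8·row B = (2, 1, −8)   [check: 1·26 − 8·3 = 2]
  3 = 1·2 + 1   → row D = row B − 1·row C = (1, −1, 9)   [check: −1·26 + 9·3 = 1]
  2 = 2·1 + 0   → remainder 0, stop. gcd = 1 (last nonzero row D).
The gcd is 1, so 3 is invertible mod 26. The last nonzero row gives −1·26 + 9·3 = 1, so t = 9. So 3^(−1) ≡ 9 (mod 26). Verify: 3 · 9 = 27 ≡ 1 (mod 26). ✓

Final answer: 3^(−1) ≡ 9 (mod 26)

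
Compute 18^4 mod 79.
Use repeated squaring. Binary(4) = 100. Walk through the bits of the exponent 4 left-to-right: at each bit after the leading one, square the running value, then multiply by 18 if the bit is 1 (always reducing mod 79):
  bit 1 = 1 (leading): start with 18.
  bit 2 = 0: square 18^2 = 324 ≡ 8 (mod 79).
  bit 3 = 0: square 8^2 = 64 (mod 79).
Final value: 18^4 ≡ 64 (mod 79).

Final answer: 64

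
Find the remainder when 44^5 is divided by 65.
44

Use repeated squaring. Binary(5) = 101. Walk through the bits of the exponent 5 left-to-right: at each bit after the leading one, square the running value, then multiply by 44 if the bit is 1 (always reducing mod 65):
  bit 1 = 1 (leading): start with 44.
  bit 2 = 0: square 44^2 = 1936 ≡ 51 (mod 65).
  bit 3 = 1: square 51^2 = 2601 ≡ 1; bit is 1, so multiply 1·44 = 44 (mod 65).
Final value: 44^5 ≡ 44 (mod 65).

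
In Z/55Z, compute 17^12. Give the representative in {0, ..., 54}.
36

Use repeated squaring. Binary(12) = 1100. Walk through the bits of the exponent 12 left-to-right: at each bit after the leading one, square the running value, then multiply by 17 if the bit is 1 (always reducing mod 55):
  bit 1 = 1 (leading): start with 17.
  bit 2 = 1: square 17^2 = 289 ≡ 14; bit is 1, so multiply 14·17 = 238 ≡ 18 (mod 55).
  bit 3 = 0: square 18^2 = 324 ≡ 49 (mod 55).
  bit 4 = 0: square 49^2 = 2401 ≡ 36 (mod 55).
Final value: 17^12 ≡ 36 (mod 55).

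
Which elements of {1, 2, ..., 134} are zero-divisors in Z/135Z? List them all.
nonzero zero-divisors of Z/135Z = {3, 5, 6, 9, 10, 12, 15, 18, 20, 21, 24, 25, 27, 30, 33, 35, 36, 39, 40, 42, 45, 48, 50, 51, 54, 55, 57, 60, 63, 65, 66, 69, 70, 72, 75, 78, 80, 81, 84, 85, 87, 90, 93, 95, 96, 99, 100, 102, 105, 108, 110, 111, 114, 115, 117, 120, 123, 125, 126, 129, 130, 132}

An element a ∈ Z/135Z (with a ≠ 0) is a zero-divisor iff gcd(a, 135) > 1 (because a is a unit precisely when gcd(a, n) = 1, and in Z/nZ every nonzero, non-unit element is a zero-divisor). Scan a = 1, ..., 134 and keep those with gcd(a, 135) > 1:
  gcd(3, 135) = 3, gcd(5, 135) = 5, gcd(6, 135) = 3, gcd(9, 135) = 9, gcd(10, 135) = 5, gcd(12, 135) = 3, gcd(15, 135) = 15, gcd(18, 135) = 9, gcd(20, 135) = 5, gcd(21, 135) = 3, gcd(24, 135) = 3, gcd(25, 135) = 5, gcd(27, 135) = 27, gcd(30, 135) = 15, gcd(33, 135) = 3, gcd(35, 135) = 5, gcd(36, 135) = 9, gcd(39, 135) = 3, gcd(40, 135) = 5, gcd(42, 135) = 3, gcd(45, 135) = 45, gcd(48, 135) = 3, gcd(50, 135) = 5, gcd(51, 135) = 3, gcd(54, 135) = 27, gcd(55, 135) = 5, gcd(57, 135) = 3, gcd(60, 135) = 15, gcd(63, 135) = 9, gcd(65, 135) = 5, gcd(66, 135) = 3, gcd(69, 135) = 3, gcd(70, 135) = 5, gcd(72, 135) = 9, gcd(75, 135) = 15, gcd(78, 135) = 3, gcd(80, 135) = 5, gcd(81, 135) = 27, gcd(84, 135) = 3, gcd(85, 135) = 5, gcd(87, 135) = 3, gcd(90, 135) = 45, gcd(93, 135) = 3, gcd(95, 135) = 5, gcd(96, 135) = 3, gcd(99, 135) = 9, gcd(100, 135) = 5, gcd(102, 135) = 3, gcd(105, 135) = 15, gcd(108, 135) = 27, gcd(110, 135) = 5, gcd(111, 135) = 3, gcd(114, 135) = 3, gcd(115, 135) = 5, gcd(117, 135) = 9, gcd(120, 135) = 15, gcd(123, 135) = 3, gcd(125, 135) = 5, gcd(126, 135) = 9, gcd(129, 135) = 3, gcd(130, 135) = 5, gcd(132, 135) = 3.
All other a ∈ {1, ..., 134} have gcd(a, 135) = 1 and are units. So the nonzero zero-divisors are exactly the 62 values of a appearing in this scan.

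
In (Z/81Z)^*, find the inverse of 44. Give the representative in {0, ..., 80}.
44^(−1) ≡ 35 (mod 81)

Apply the extended Euclidean algorithm to (81, 44), tracking rows (r, s, t) with s·81 + t·44 = r. Each division r_prev = q·r_cur + r_new produces the new row as (previous row) − q·(current row):
  row A: (81, 1, 0)   [1·81 + 0·44 = 81]
  row B: (44, 0, 1)   [0·81 + 1·44 = 44]
  81 = 1·44 + 37   → row C = row A − 1·row B = (37, 1, −1)   [check: 1·81 − 1·44 = 37]
  44 = 1·37 + 7   → row D = row B − 1·row C = (7, −1, 2)   [check: −1·81 + 2·44 = 7]
  37 = 5·7 + 2   → row E = row C − 5·row D = (2, 6, −11)   [check: 6·81 − 11·44 = 2]
  7 = 3·2 + 1   → row F = row D − 3·row E = (1, −19, 35)   [check: −19·81 + 35·44 = 1]
  2 = 2·1 + 0   → remainder 0, stop. gcd = 1 (last nonzero row F).
The gcd is 1, so 44 is invertible mod 81. The last nonzero row gives −19·81 + 35·44 = 1, so t = 35. So 44^(−1) ≡ 35 (mod 81). Verify: 44 · 35 = 1540 ≡ 1 (mod 81). ✓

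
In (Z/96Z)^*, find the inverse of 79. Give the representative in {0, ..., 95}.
79^(−1) ≡ 79 (mod 96)

Apply the extended Euclidean algorithm to (96, 79), tracking rows (r, s, t) with s·96 + t·79 = r. Each division r_prev = q·r_cur + r_new produces the new row as (previous row) − q·(current row):
  row A: (96, 1, 0)   [1·96 + 0·79 = 96]
  row B: (79, 0, 1)   [0·96 + 1·79 = 79]
  96 = 1·79 + 17   → row C = row A − 1·row B = (17, 1, −1)   [check: 1·96 − 1·79 = 17]
  79 = 4·17 + 11   → row D = row B − 4·row C = (11, −4, 5)   [check: −4·96 + 5·79 = 11]
  17 = 1·11 + 6   → row E = row C − 1·row D = (6, 5, −6)   [check: 5·96 − 6·79 = 6]
  11 = 1·6 + 5   → row F = row D − 1·row E = (5, −9, 11)   [check: −9·96 + 11·79 = 5]
  6 = 1·5 + 1   → row G = row E − 1·row F = (1, 14, −17)   [check: 14·96 − 17·79 = 1]
  5 = 5·1 + 0   → remainder 0, stop. gcd = 1 (last nonzero row G).
The gcd is 1, so 79 is invertible mod 96. The last nonzero row gives 14·96 − 17·79 = 1, so t = −17. So 79^(−1) ≡ −17 ≡ 79 (mod 96). Verify: 79 · 79 = 6241 ≡ 1 (mod 96). ✓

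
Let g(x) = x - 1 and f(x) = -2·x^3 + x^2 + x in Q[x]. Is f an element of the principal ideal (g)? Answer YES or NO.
YES

In Q[x] the ideal (g) consists of all multiples of g, so f ∈ (g) iff g | f, i.e. iff the remainder of f on division by g is 0. Divide f by g (g is monic, so eliminate the leading term of the running remainder at each step):
  leading term -2·x^3: subtract (-2·x^2)·g(x) = -2·x^3 + 2·x^2, leaving -x^2 + x
  leading term -x^2: subtract (-x)·g(x) = -x^2 + x, leaving 0
The remainder is 0, so f(x) = g(x) · h(x) with h(x) = -2·x^2 - x. Hence g | f, i.e. f ∈ (g).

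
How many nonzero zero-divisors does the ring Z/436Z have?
Z/436Z has 219 nonzero zero-divisors

In Z/436Z each nonzero element is either a unit (gcd with 436 is 1) or a zero-divisor (gcd > 1). The number of units is φ(436): factorise 436 = 2^2 · 109, so φ(436) = (2^2 − 2^1) · (109 − 1) = 2 · 108 = 216. The nonzero elements number 436 − 1 = 435. Hence the nonzero zero-divisors number 435 − 216 = 219.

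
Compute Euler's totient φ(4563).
φ is multiplicative, with φ(p^e) = p^e − p^(e−1). Factorise 4563 = 3^3 · 13^2. Then
  φ(4563) = (3^3 − 3^2) · (13^2 − 13^1) = 18 · 156 = 2808.

Final answer: φ(4563) = 2808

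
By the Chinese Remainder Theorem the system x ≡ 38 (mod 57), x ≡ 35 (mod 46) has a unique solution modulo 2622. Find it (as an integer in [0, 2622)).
The moduli 57, 46 are pairwise coprime, so by the CRT there is a unique solution mod 57·46 = 2622.
Solve by successive substitution. Start with x ≡ 38 (mod 57).
  Combine with x ≡ 35 (mod 46): write x = 38 + 57·t and require 38 + 57·t ≡ 35 (mod 46), i.e. 57·t ≡ 35 − 38 ≡ 43 (mod 46). Since 57^(−1) ≡ 21 (mod 46) (57 ≡ 11 (mod 46)), t ≡ 21·43 ≡ 29 (mod 46). So x ≡ 38 + 57·29 = 1691 (mod 2622).
Unique solution in [0, 2622): x = 1691.

Final answer: x ≡ 1691 (mod 2622); the representative in [0, 2622) is 1691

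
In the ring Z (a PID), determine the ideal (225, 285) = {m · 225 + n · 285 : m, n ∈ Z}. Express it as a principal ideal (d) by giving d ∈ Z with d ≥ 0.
In the PID Z, (a, b) is generated by gcd(a, b). Compute gcd(285, 225) with the extended Euclidean algorithm, tracking rows (r, s, t) with s·285 + t·225 = r:
  row A: (285, 1, 0)   [1·285 + 0·225 = 285]
  row B: (225, 0, 1)   [0·285 + 1·225 = 225]
  285 = 1·225 + 60   → row C = row A − 1·row B = (60, 1, −1)   [check: 1·285 − 1·225 = 60]
  225 = 3·60 + 45   → row D = row B − 3·row C = (45, −3, 4)   [check: −3·285 + 4·225 = 45]
  60 = 1·45 + 15   → row E = row C − 1·row D = (15, 4, −5)   [check: 4·285 − 5·225 = 15]
  45 = 3·15 + 0   → remainder 0, stop. gcd = 15 (last nonzero row E).
So gcd(225, 285) = 15, with Bézout identity 4·285 − 5·225 = 15. Containment (⊇): the Bézout identity exhibits 15 as an element of (225, 285), giving (15) ⊆ (225, 285). Containment (⊆): since 15 | 225 and 15 | 285 (225 = 15·15, 285 = 15·19), every Z-linear combination of 225 and 285 is divisible by 15, so (225, 285) ⊆ (15). Therefore (225, 285) = (15), d = 15.

Final answer: (225, 285) = (15); d = 15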